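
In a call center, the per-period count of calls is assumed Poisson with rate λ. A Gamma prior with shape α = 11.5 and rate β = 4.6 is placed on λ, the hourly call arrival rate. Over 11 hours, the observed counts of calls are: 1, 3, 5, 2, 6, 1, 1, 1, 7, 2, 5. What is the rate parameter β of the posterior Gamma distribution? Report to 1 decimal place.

With a Gamma(shape α, rate β) prior, the Poisson likelihood is conjugate: the posterior is Gamma(α + ΣXᵢ, β + n).
Sum of counts S = 34 over n = 11 hours.
Posterior: Gamma(α+S, β+n) = Gamma(11.5+34, 4.6+11) = Gamma(45.5, 15.6).
Posterior β = 15.6.

15.6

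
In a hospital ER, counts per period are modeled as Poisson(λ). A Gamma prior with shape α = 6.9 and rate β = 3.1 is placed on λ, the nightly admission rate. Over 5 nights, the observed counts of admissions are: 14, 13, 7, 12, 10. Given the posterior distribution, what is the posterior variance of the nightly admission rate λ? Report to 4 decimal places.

With a Gamma(shape α, rate β) prior, the Poisson likelihood is conjugate: the posterior is Gamma(α + ΣXᵢ, β + n).
Sum of counts S = 56 over n = 5 nights.
Posterior: Gamma(α+S, β+n) = Gamma(6.9+56, 3.1+5) = Gamma(62.9, 8.1).
Var = α/β² = 62.9/8.1² = 0.9587.

0.9587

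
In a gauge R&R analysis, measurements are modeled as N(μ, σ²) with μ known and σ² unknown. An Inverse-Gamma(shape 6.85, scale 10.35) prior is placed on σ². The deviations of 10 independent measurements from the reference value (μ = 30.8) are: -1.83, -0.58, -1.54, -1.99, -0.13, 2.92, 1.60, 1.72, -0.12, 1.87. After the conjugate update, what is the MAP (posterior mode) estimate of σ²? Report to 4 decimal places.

With known mean μ and an Inverse-Gamma(α, β) prior on σ², the Normal likelihood is conjugate: posterior is Inv-Gamma(α + n/2, β + Σ(xᵢ−μ)²/2).
Σ(xᵢ−μ)² = (-1.83)² + (-0.58)² + (-1.54)² + (-1.99)² + (-0.13)² + (2.92)² + (1.60)² + (1.72)² + (-0.12)² + (1.87)² = 27.5900.
Posterior: Inv-Gamma(6.85 + 10/2, 10.35 + 27.5900/2) = Inv-Gamma(11.85, 24.14500).
Mode = β/(α+1) = 24.14500/12.85 = 1.8790.

1.8790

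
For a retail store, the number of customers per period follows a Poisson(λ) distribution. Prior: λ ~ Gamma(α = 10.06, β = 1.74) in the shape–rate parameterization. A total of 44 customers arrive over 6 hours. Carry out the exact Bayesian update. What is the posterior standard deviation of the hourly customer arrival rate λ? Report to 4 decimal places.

0.9499

With a Gamma(shape α, rate β) prior, the Poisson likelihood is conjugate: the posterior is Gamma(α + ΣXᵢ, β + n).
Posterior: Gamma(α+S, β+n) = Gamma(10.06+44, 1.74+6) = Gamma(54.06, 7.74).
SD = √α/β = √54.06/7.74 = 0.9499.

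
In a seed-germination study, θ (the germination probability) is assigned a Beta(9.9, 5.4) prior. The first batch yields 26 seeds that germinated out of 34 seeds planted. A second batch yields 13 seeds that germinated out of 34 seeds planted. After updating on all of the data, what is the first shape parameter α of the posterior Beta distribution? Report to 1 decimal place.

48.9

The Beta prior is conjugate to a Binomial/Bernoulli likelihood; the update adds successes to α and failures to β.
After batch 1: Beta(9.9+26, 5.4+8) = Beta(35.9, 13.4).
After batch 2: Beta(35.9+13, 13.4+21) = Beta(48.9, 34.4).
Posterior α = 48.9.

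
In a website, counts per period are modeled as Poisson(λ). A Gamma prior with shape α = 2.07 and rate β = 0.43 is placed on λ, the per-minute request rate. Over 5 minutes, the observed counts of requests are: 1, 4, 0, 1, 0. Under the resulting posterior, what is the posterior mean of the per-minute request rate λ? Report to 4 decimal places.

1.4862

With a Gamma(shape α, rate β) prior, the Poisson likelihood is conjugate: the posterior is Gamma(α + ΣXᵢ, β + n).
Sum of counts S = 6 over n = 5 minutes.
Posterior: Gamma(α+S, β+n) = Gamma(2.07+6, 0.43+5) = Gamma(8.07, 5.43).
Posterior mean = α/β = 8.07/5.43 = 1.4862.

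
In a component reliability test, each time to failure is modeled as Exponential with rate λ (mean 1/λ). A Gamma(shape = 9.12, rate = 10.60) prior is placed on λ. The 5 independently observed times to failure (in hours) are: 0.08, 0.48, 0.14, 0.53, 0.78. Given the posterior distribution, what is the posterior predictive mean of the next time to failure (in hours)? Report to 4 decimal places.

With a Gamma(shape α, rate β) prior on the exponential rate λ, the posterior after n observations with total T = Σxᵢ is Gamma(α+n, β+T).
Sum of observations T = 2.01 hours; n = 5.
Posterior: Gamma(9.12+5, 10.60+2.01) = Gamma(14.12, 12.61).
The predictive distribution for the next observation is Lomax; its mean is β/(α−1) = 12.61/13.12 = 0.9611.

0.9611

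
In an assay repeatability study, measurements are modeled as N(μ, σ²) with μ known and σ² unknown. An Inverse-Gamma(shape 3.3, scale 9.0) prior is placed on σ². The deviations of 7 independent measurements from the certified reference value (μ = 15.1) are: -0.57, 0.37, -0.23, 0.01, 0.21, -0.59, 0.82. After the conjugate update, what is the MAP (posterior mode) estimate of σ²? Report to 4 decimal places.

With known mean μ and an Inverse-Gamma(α, β) prior on σ², the Normal likelihood is conjugate: posterior is Inv-Gamma(α + n/2, β + Σ(xᵢ−μ)²/2).
Σ(xᵢ−μ)² = (-0.57)² + (0.37)² + (-0.23)² + (0.01)² + (0.21)² + (-0.59)² + (0.82)² = 1.5794.
Posterior: Inv-Gamma(3.3 + 7/2, 9.0 + 1.5794/2) = Inv-Gamma(6.80, 9.78970).
Mode = β/(α+1) = 9.78970/7.80 = 1.2551.

1.2551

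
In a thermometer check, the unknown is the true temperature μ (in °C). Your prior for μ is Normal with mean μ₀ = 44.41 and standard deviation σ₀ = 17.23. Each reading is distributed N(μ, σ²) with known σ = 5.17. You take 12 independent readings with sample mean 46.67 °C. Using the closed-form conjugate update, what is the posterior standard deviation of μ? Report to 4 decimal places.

1.4869

For Normal data with known variance σ², a Normal(μ₀, σ₀²) prior on μ is conjugate. Posterior precision = 1/σ₀² + n/σ²; posterior mean is the precision-weighted average of μ₀ and x̄.
σ₀² = 17.23² = 296.8729, σ² = 5.17² = 26.7289; σ² + n·σ₀² = 26.7289 + 12·296.8729 = 3589.2037.
Posterior precision = 1/σ₀² + n/σ² = 1/296.8729 + 12/26.7289 = (σ² + n·σ₀²)/(σ₀²σ²) = 3589.2037/(296.8729·26.7289); posterior variance σₙ² = σ₀²σ²/(σ² + n·σ₀²) = 296.8729·26.7289/3589.2037 = 2.210821.
Posterior SD = √σₙ² = √(296.8729·26.7289/3589.2037) = 1.4869.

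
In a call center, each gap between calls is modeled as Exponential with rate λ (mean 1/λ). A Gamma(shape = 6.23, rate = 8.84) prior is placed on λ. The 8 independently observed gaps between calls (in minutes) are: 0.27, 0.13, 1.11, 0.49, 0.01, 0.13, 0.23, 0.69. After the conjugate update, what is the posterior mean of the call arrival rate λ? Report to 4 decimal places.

1.1958

With a Gamma(shape α, rate β) prior on the exponential rate λ, the posterior after n observations with total T = Σxᵢ is Gamma(α+n, β+T).
Sum of observations T = 3.06 minutes; n = 8.
Posterior: Gamma(6.23+8, 8.84+3.06) = Gamma(14.23, 11.90).
Posterior mean of λ = α/β = 14.23/11.90 = 1.1958.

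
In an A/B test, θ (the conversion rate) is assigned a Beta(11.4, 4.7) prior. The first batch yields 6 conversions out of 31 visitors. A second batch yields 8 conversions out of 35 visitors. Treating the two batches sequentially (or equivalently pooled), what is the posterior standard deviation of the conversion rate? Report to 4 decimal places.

0.0507

The Beta prior is conjugate to a Binomial/Bernoulli likelihood; the update adds successes to α and failures to β.
After batch 1: Beta(11.4+6, 4.7+25) = Beta(17.4, 29.7).
After batch 2: Beta(17.4+8, 29.7+27) = Beta(25.4, 56.7).
Var = αβ/((α+β)²(α+β+1)) = 25.4·56.7/(82.1²·83.1) = 0.00257116; SD = √0.00257116 = 0.0507.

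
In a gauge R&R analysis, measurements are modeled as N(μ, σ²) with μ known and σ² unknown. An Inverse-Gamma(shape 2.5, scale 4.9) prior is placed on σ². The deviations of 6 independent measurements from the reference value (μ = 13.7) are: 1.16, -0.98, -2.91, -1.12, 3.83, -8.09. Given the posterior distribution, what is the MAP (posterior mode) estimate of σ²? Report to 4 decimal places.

With known mean μ and an Inverse-Gamma(α, β) prior on σ², the Normal likelihood is conjugate: posterior is Inv-Gamma(α + n/2, β + Σ(xᵢ−μ)²/2).
Σ(xᵢ−μ)² = (1.16)² + (-0.98)² + (-2.91)² + (-1.12)² + (3.83)² + (-8.09)² = 92.1455.
Posterior: Inv-Gamma(2.5 + 6/2, 4.9 + 92.1455/2) = Inv-Gamma(5.50, 50.97275).
Mode = β/(α+1) = 50.97275/6.50 = 7.8420.

7.8420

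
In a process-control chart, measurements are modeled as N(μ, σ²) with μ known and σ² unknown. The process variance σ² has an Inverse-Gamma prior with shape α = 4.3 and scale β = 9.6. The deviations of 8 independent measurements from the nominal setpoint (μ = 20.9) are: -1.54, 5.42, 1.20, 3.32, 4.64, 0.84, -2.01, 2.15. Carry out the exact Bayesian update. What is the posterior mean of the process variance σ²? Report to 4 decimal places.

6.4595

With known mean μ and an Inverse-Gamma(α, β) prior on σ², the Normal likelihood is conjugate: posterior is Inv-Gamma(α + n/2, β + Σ(xᵢ−μ)²/2).
Σ(xᵢ−μ)² = (-1.54)² + (5.42)² + (1.20)² + (3.32)² + (4.64)² + (0.84)² + (-2.01)² + (2.15)² = 75.1082.
Posterior: Inv-Gamma(4.3 + 8/2, 9.6 + 75.1082/2) = Inv-Gamma(8.30, 47.15410).
E[σ²|data] = β/(α−1) = 47.15410/7.30 = 6.4595.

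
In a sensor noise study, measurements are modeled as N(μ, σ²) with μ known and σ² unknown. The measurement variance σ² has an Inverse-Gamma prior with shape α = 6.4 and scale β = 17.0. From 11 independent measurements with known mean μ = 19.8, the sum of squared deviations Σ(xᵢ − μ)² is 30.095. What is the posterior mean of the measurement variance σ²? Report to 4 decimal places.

2.9401

With known mean μ and an Inverse-Gamma(α, β) prior on σ², the Normal likelihood is conjugate: posterior is Inv-Gamma(α + n/2, β + Σ(xᵢ−μ)²/2).
Posterior: Inv-Gamma(6.4 + 11/2, 17.0 + 30.095/2) = Inv-Gamma(11.90, 32.0475).
E[σ²|data] = β/(α−1) = 32.0475/10.90 = 2.9401.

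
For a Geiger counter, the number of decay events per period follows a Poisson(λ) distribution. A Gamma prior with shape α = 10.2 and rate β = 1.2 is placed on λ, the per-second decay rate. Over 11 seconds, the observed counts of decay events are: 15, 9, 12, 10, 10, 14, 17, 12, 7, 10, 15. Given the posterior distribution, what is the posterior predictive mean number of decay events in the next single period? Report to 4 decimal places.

11.5738

With a Gamma(shape α, rate β) prior, the Poisson likelihood is conjugate: the posterior is Gamma(α + ΣXᵢ, β + n).
Sum of counts S = 131 over n = 11 seconds.
Posterior: Gamma(α+S, β+n) = Gamma(10.2+131, 1.2+11) = Gamma(141.2, 12.2).
The predictive distribution for one future period is NegBinom with mean α/β = 11.5738.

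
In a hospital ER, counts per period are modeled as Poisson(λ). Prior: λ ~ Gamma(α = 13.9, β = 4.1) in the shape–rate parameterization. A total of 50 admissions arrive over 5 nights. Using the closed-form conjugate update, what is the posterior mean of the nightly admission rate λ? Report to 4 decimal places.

With a Gamma(shape α, rate β) prior, the Poisson likelihood is conjugate: the posterior is Gamma(α + ΣXᵢ, β + n).
Posterior: Gamma(α+S, β+n) = Gamma(13.9+50, 4.1+5) = Gamma(63.9, 9.1).
Posterior mean = α/β = 63.9/9.1 = 7.0220.

7.0220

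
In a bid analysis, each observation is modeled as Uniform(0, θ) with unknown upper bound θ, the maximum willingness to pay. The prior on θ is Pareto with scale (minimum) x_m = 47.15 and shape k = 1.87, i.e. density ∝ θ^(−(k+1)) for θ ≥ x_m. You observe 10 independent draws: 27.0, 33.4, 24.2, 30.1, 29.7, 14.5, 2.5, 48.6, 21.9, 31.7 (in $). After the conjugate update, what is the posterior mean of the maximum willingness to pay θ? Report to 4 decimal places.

53.0710

A Pareto(scale x_m, shape k) prior on the upper bound θ of Uniform(0, θ) is conjugate: posterior is Pareto(max(x_m, max xᵢ), k + n).
Sample maximum = 48.6; prior scale x_m = 47.15 → posterior scale = max = 48.60.
Posterior shape = 1.87 + 10 = 11.87.
E[θ|data] = k·x_m/(k−1) = 11.87·48.60/10.87 = 53.0710.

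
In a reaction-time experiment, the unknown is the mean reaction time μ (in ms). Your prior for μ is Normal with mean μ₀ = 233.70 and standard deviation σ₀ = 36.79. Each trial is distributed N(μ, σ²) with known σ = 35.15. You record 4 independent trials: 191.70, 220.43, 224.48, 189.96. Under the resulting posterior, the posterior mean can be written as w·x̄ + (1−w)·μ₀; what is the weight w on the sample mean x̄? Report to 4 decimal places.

For Normal data with known variance σ², a Normal(μ₀, σ₀²) prior on μ is conjugate. Posterior precision = 1/σ₀² + n/σ²; posterior mean is the precision-weighted average of μ₀ and x̄.
σ₀² = 36.79² = 1353.5041, σ² = 35.15² = 1235.5225. Prior precision 1/σ₀² = 1/1353.5041; data precision n/σ² = 4/1235.5225.
w = (n/σ²)/(1/σ₀² + n/σ²) = n·σ₀²/(σ² + n·σ₀²) = 4·1353.5041/(1235.5225 + 4·1353.5041) = 5414.0164/6649.5389 = 0.8142.

0.8142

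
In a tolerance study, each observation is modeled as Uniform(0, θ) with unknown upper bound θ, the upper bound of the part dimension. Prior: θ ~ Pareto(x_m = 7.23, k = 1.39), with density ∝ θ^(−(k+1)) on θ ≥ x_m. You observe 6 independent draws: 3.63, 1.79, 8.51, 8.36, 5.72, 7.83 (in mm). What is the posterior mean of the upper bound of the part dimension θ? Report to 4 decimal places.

9.8418

A Pareto(scale x_m, shape k) prior on the upper bound θ of Uniform(0, θ) is conjugate: posterior is Pareto(max(x_m, max xᵢ), k + n).
Sample maximum = 8.51; prior scale x_m = 7.23 → posterior scale = max = 8.51.
Posterior shape = 1.39 + 6 = 7.39.
E[θ|data] = k·x_m/(k−1) = 7.39·8.51/6.39 = 9.8418.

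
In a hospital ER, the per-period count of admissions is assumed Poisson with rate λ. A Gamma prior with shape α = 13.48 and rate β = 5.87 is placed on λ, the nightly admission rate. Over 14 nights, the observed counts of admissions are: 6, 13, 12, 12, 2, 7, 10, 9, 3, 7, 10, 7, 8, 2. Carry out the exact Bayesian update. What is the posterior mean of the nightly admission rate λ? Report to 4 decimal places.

6.1137

With a Gamma(shape α, rate β) prior, the Poisson likelihood is conjugate: the posterior is Gamma(α + ΣXᵢ, β + n).
Sum of counts S = 108 over n = 14 nights.
Posterior: Gamma(α+S, β+n) = Gamma(13.48+108, 5.87+14) = Gamma(121.48, 19.87).
Posterior mean = α/β = 121.48/19.87 = 6.1137.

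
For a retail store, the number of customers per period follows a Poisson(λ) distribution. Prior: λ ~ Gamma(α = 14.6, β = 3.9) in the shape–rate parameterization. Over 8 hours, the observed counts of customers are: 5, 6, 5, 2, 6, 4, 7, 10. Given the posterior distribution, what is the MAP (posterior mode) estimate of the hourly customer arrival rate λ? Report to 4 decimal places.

With a Gamma(shape α, rate β) prior, the Poisson likelihood is conjugate: the posterior is Gamma(α + ΣXᵢ, β + n).
Sum of counts S = 45 over n = 8 hours.
Posterior: Gamma(α+S, β+n) = Gamma(14.6+45, 3.9+8) = Gamma(59.6, 11.9).
Mode of Gamma(α,β) for α≥1 is (α−1)/β = 58.6/11.9 = 4.9244.

4.9244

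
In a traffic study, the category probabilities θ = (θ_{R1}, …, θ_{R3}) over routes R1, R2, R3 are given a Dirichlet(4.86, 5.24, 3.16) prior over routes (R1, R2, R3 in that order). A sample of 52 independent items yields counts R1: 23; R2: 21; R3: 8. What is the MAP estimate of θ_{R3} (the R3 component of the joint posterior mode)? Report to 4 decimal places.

0.1632

The Dirichlet prior is conjugate to the Multinomial likelihood: each posterior αⱼ = prior αⱼ + observed count nⱼ.
Posterior concentration: (27.86, 26.24, 11.16), total = 65.26.
Joint mode component: (α_{R3}−1)/(Σα−K) = 10.16/62.26 = 0.1632.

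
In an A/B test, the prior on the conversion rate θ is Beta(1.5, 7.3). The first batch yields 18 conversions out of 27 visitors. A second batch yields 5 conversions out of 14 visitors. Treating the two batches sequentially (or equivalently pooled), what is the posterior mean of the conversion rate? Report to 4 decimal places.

The Beta prior is conjugate to a Binomial/Bernoulli likelihood; the update adds successes to α and failures to β.
After batch 1: Beta(1.5+18, 7.3+9) = Beta(19.5, 16.3).
After batch 2: Beta(19.5+5, 16.3+9) = Beta(24.5, 25.3).
Posterior mean = α/(α+β) = 24.5/49.8 = 0.4920.

0.4920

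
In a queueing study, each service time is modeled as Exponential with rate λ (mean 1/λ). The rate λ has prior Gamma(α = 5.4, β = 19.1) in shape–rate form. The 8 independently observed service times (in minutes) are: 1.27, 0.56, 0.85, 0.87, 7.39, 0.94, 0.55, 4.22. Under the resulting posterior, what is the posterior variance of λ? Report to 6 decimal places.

With a Gamma(shape α, rate β) prior on the exponential rate λ, the posterior after n observations with total T = Σxᵢ is Gamma(α+n, β+T).
Sum of observations T = 16.65 minutes; n = 8.
Posterior: Gamma(5.4+8, 19.1+16.65) = Gamma(13.4, 35.75).
Var = α/β² = 0.010485.

0.010485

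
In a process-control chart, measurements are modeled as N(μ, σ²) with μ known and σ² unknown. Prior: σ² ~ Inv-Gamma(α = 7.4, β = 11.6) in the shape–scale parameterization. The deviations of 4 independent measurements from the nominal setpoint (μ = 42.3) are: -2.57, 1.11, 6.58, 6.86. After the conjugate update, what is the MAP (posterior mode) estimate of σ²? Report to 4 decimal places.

With known mean μ and an Inverse-Gamma(α, β) prior on σ², the Normal likelihood is conjugate: posterior is Inv-Gamma(α + n/2, β + Σ(xᵢ−μ)²/2).
Σ(xᵢ−μ)² = (-2.57)² + (1.11)² + (6.58)² + (6.86)² = 98.1930.
Posterior: Inv-Gamma(7.4 + 4/2, 11.6 + 98.1930/2) = Inv-Gamma(9.40, 60.69650).
Mode = β/(α+1) = 60.69650/10.40 = 5.8362.

5.8362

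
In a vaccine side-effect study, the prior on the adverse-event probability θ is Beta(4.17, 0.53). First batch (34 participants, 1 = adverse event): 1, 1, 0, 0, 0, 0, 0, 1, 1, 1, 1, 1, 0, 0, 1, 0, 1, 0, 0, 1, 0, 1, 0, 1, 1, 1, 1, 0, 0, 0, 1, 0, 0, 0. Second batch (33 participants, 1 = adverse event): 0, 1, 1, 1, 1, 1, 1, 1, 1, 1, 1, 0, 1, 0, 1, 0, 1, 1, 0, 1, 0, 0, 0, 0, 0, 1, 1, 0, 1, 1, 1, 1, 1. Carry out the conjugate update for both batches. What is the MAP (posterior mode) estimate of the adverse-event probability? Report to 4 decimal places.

0.5907

The Beta prior is conjugate to a Binomial/Bernoulli likelihood; the update adds successes to α and failures to β.
After batch 1: Beta(4.17+16, 0.53+18) = Beta(20.17, 18.53).
After batch 2: Beta(20.17+22, 18.53+11) = Beta(42.17, 29.53).
Mode of Beta(a,b) for a,b>1 is (a−1)/(a+b−2) = 41.17/69.70 = 0.5907.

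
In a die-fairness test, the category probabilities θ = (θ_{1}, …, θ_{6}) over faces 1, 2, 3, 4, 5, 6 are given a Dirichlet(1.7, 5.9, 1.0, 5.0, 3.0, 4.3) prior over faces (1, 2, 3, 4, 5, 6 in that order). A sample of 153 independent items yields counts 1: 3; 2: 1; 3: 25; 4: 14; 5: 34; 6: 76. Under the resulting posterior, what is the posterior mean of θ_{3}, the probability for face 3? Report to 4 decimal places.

0.1495

The Dirichlet prior is conjugate to the Multinomial likelihood: each posterior αⱼ = prior αⱼ + observed count nⱼ.
Posterior concentration: (4.7, 6.9, 26.0, 19.0, 37.0, 80.3), total = 173.9.
E[θ_{3}|data] = α_{3}/Σα = 26.0/173.9 = 0.1495.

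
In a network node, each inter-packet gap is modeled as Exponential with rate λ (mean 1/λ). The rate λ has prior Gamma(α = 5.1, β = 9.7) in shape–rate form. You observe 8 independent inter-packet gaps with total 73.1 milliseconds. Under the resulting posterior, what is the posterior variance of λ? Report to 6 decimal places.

With a Gamma(shape α, rate β) prior on the exponential rate λ, the posterior after n observations with total T = Σxᵢ is Gamma(α+n, β+T).
Posterior: Gamma(5.1+8, 9.7+73.1) = Gamma(13.1, 82.8).
Var = α/β² = 0.001911.

0.001911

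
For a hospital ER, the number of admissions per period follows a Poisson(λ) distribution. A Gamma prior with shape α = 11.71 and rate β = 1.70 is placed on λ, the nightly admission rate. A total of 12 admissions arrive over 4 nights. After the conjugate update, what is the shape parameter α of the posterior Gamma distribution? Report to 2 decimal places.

23.71

With a Gamma(shape α, rate β) prior, the Poisson likelihood is conjugate: the posterior is Gamma(α + ΣXᵢ, β + n).
Posterior: Gamma(α+S, β+n) = Gamma(11.71+12, 1.70+4) = Gamma(23.71, 5.70).
Posterior α = 23.71.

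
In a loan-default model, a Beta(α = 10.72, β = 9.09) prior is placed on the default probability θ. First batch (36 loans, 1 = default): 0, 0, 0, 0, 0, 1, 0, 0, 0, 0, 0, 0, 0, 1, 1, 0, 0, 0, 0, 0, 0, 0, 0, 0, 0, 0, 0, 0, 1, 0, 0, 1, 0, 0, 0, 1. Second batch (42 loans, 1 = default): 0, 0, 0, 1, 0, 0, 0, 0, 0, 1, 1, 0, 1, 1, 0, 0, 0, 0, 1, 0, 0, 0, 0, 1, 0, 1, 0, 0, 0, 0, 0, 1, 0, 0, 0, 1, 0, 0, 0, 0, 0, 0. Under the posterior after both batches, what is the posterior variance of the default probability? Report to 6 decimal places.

0.002009

The Beta prior is conjugate to a Binomial/Bernoulli likelihood; the update adds successes to α and failures to β.
After batch 1: Beta(10.72+6, 9.09+30) = Beta(16.72, 39.09).
After batch 2: Beta(16.72+10, 39.09+32) = Beta(26.72, 71.09).
Var = αβ/((α+β)²(α+β+1)) = 26.72·71.09/(97.81²·98.81) = 0.002009.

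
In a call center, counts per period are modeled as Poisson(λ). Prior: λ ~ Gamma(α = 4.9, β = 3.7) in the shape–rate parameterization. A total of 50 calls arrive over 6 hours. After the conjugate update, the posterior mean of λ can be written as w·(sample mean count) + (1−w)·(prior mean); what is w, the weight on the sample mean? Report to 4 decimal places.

0.6186

With a Gamma(shape α, rate β) prior, the Poisson likelihood is conjugate: the posterior is Gamma(α + ΣXᵢ, β + n).
Posterior mean = (α₀+S)/(β₀+n) = [n/(β₀+n)]·(S/n) + [β₀/(β₀+n)]·(α₀/β₀), so only n and β₀ enter the weight.
Weight on data w = n/(β₀+n) = 6/(3.7+6) = 6/9.7 = 0.6186.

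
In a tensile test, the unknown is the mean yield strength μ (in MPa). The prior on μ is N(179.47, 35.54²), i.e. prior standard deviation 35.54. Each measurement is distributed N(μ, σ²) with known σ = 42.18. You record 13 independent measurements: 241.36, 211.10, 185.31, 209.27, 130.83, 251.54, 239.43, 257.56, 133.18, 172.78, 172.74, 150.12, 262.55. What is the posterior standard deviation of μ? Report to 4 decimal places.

For Normal data with known variance σ², a Normal(μ₀, σ₀²) prior on μ is conjugate. Posterior precision = 1/σ₀² + n/σ²; posterior mean is the precision-weighted average of μ₀ and x̄.
σ₀² = 35.54² = 1263.0916, σ² = 42.18² = 1779.1524; σ² + n·σ₀² = 1779.1524 + 13·1263.0916 = 18199.3432.
Posterior precision = 1/σ₀² + n/σ² = 1/1263.0916 + 13/1779.1524 = (σ² + n·σ₀²)/(σ₀²σ²) = 18199.3432/(1263.0916·1779.1524); posterior variance σₙ² = σ₀²σ²/(σ² + n·σ₀²) = 1263.0916·1779.1524/18199.3432 = 123.478767.
Posterior SD = √σₙ² = √(1263.0916·1779.1524/18199.3432) = 11.1121.

11.1121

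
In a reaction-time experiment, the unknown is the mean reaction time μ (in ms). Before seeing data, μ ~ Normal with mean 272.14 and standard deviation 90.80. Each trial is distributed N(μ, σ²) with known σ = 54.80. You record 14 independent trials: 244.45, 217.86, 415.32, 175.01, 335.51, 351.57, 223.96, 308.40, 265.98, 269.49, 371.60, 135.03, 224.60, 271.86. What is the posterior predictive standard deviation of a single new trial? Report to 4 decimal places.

56.6754

For Normal data with known variance σ², a Normal(μ₀, σ₀²) prior on μ is conjugate. Posterior precision = 1/σ₀² + n/σ²; posterior mean is the precision-weighted average of μ₀ and x̄.
σ₀² = 90.80² = 8244.64, σ² = 54.80² = 3003.04; σ² + n·σ₀² = 3003.04 + 14·8244.64 = 118428.
Posterior precision = 1/σ₀² + n/σ² = 1/8244.64 + 14/3003.04 = (σ² + n·σ₀²)/(σ₀²σ²) = 118428/(8244.64·3003.04); posterior variance σₙ² = σ₀²σ²/(σ² + n·σ₀²) = 8244.64·3003.04/118428 = 209.063597.
Predictive variance for one new observation = σₙ² + σ² = 8244.64·3003.04/118428 + 3003.04 = σ²·(σ₀² + 118428)/118428 = 3003.04·126672.64/118428 = 3212.103597; SD = √(3003.04·126672.64/118428) = 56.6754.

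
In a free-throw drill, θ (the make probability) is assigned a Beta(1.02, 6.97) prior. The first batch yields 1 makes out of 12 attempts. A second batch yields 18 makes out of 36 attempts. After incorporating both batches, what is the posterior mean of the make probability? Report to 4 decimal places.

The Beta prior is conjugate to a Binomial/Bernoulli likelihood; the update adds successes to α and failures to β.
After batch 1: Beta(1.02+1, 6.97+11) = Beta(2.02, 17.97).
After batch 2: Beta(2.02+18, 17.97+18) = Beta(20.02, 35.97).
Posterior mean = α/(α+β) = 20.02/55.99 = 0.3576.

0.3576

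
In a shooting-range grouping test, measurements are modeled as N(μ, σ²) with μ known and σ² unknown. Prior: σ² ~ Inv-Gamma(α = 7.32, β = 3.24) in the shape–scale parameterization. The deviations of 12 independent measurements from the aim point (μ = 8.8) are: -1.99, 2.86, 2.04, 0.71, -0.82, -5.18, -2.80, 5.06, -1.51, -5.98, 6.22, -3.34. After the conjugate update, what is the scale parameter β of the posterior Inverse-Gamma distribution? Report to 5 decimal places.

86.05915

With known mean μ and an Inverse-Gamma(α, β) prior on σ², the Normal likelihood is conjugate: posterior is Inv-Gamma(α + n/2, β + Σ(xᵢ−μ)²/2).
Σ(xᵢ−μ)² = (-1.99)² + (2.86)² + (2.04)² + (0.71)² + (-0.82)² + (-5.18)² + (-2.80)² + (5.06)² + (-1.51)² + (-5.98)² + (6.22)² + (-3.34)² = 165.6383.
Posterior: Inv-Gamma(7.32 + 12/2, 3.24 + 165.6383/2) = Inv-Gamma(13.32, 86.05915).
Posterior β = 86.05915.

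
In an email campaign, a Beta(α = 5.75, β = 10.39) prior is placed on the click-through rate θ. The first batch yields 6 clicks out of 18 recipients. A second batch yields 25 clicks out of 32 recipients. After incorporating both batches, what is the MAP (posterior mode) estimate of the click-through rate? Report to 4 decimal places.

The Beta prior is conjugate to a Binomial/Bernoulli likelihood; the update adds successes to α and failures to β.
After batch 1: Beta(5.75+6, 10.39+12) = Beta(11.75, 22.39).
After batch 2: Beta(11.75+25, 22.39+7) = Beta(36.75, 29.39).
Mode of Beta(a,b) for a,b>1 is (a−1)/(a+b−2) = 35.75/64.14 = 0.5574.

0.5574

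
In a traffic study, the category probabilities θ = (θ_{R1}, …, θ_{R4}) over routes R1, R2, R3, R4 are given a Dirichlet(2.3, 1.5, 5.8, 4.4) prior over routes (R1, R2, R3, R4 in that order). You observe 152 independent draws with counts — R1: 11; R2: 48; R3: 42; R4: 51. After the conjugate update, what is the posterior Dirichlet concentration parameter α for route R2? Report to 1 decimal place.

49.5

The Dirichlet prior is conjugate to the Multinomial likelihood: each posterior αⱼ = prior αⱼ + observed count nⱼ.
Posterior concentration: (13.3, 49.5, 47.8, 55.4), total = 166.0.
α_{R2} = 1.5 + 48 = 49.5.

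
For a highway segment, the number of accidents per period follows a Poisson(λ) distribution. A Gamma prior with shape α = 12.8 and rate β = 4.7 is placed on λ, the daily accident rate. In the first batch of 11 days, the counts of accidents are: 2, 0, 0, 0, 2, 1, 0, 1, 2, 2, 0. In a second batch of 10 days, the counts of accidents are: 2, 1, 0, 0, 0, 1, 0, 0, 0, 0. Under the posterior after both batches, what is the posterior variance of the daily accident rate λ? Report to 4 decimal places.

With a Gamma(shape α, rate β) prior, the Poisson likelihood is conjugate: the posterior is Gamma(α + ΣXᵢ, β + n).
Batch 1: sum of counts S = 10 over n = 11 days.
After batch 1: Gamma(α+S, β+n) = Gamma(12.8+10, 4.7+11) = Gamma(22.8, 15.7).
Batch 2: sum of counts S = 4 over n = 10 days.
After batch 2: Gamma(α+S, β+n) = Gamma(22.8+4, 15.7+10) = Gamma(26.8, 25.7).
Var = α/β² = 26.8/25.7² = 0.0406.

0.0406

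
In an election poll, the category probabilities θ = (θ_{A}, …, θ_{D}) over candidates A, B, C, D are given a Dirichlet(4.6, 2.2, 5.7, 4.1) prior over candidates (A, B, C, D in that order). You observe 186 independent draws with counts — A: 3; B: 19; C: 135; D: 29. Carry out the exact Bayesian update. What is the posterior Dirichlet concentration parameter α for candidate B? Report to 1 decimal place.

21.2

The Dirichlet prior is conjugate to the Multinomial likelihood: each posterior αⱼ = prior αⱼ + observed count nⱼ.
Posterior concentration: (7.6, 21.2, 140.7, 33.1), total = 202.6.
α_{B} = 2.2 + 19 = 21.2.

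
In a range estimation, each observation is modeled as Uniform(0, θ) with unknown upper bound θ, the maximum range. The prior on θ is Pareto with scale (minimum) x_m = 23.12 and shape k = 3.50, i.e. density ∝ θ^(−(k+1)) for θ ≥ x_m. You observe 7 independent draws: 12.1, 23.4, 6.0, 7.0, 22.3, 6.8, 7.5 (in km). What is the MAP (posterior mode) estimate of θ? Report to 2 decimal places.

23.40

A Pareto(scale x_m, shape k) prior on the upper bound θ of Uniform(0, θ) is conjugate: posterior is Pareto(max(x_m, max xᵢ), k + n).
Sample maximum = 23.4; prior scale x_m = 23.12 → posterior scale = max = 23.40.
Posterior shape = 3.50 + 7 = 10.50.
The Pareto density is decreasing on [x_m, ∞), so the mode is x_m = 23.40.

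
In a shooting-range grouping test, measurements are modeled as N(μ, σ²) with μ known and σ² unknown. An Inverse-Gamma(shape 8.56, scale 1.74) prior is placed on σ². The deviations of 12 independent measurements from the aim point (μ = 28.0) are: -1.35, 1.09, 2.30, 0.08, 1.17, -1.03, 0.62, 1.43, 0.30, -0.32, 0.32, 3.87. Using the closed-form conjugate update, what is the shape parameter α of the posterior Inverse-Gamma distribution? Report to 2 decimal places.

With known mean μ and an Inverse-Gamma(α, β) prior on σ², the Normal likelihood is conjugate: posterior is Inv-Gamma(α + n/2, β + Σ(xᵢ−μ)²/2).
Σ(xᵢ−μ)² = (-1.35)² + (1.09)² + (2.30)² + (0.08)² + (1.17)² + (-1.03)² + (0.62)² + (1.43)² + (0.30)² + (-0.32)² + (0.32)² + (3.87)² = 28.4378.
Posterior: Inv-Gamma(8.56 + 12/2, 1.74 + 28.4378/2) = Inv-Gamma(14.56, 15.95890).
Posterior α = 14.56.

14.56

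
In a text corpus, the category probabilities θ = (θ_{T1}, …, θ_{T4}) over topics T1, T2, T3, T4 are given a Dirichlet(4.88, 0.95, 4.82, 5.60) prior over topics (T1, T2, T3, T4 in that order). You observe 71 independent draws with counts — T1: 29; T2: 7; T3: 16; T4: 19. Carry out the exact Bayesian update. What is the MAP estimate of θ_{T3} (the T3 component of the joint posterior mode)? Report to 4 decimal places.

0.2381

The Dirichlet prior is conjugate to the Multinomial likelihood: each posterior αⱼ = prior αⱼ + observed count nⱼ.
Posterior concentration: (33.88, 7.95, 20.82, 24.60), total = 87.25.
Joint mode component: (α_{T3}−1)/(Σα−K) = 19.82/83.25 = 0.2381.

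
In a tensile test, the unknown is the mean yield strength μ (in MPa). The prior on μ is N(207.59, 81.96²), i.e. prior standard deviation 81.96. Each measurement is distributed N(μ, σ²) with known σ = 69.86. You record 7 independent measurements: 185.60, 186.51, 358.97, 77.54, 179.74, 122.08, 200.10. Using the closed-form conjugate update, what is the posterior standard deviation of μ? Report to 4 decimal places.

25.1325

For Normal data with known variance σ², a Normal(μ₀, σ₀²) prior on μ is conjugate. Posterior precision = 1/σ₀² + n/σ²; posterior mean is the precision-weighted average of μ₀ and x̄.
σ₀² = 81.96² = 6717.4416, σ² = 69.86² = 4880.4196; σ² + n·σ₀² = 4880.4196 + 7·6717.4416 = 51902.5108.
Posterior precision = 1/σ₀² + n/σ² = 1/6717.4416 + 7/4880.4196 = (σ² + n·σ₀²)/(σ₀²σ²) = 51902.5108/(6717.4416·4880.4196); posterior variance σₙ² = σ₀²σ²/(σ² + n·σ₀²) = 6717.4416·4880.4196/51902.5108 = 631.644465.
Posterior SD = √σₙ² = √(6717.4416·4880.4196/51902.5108) = 25.1325.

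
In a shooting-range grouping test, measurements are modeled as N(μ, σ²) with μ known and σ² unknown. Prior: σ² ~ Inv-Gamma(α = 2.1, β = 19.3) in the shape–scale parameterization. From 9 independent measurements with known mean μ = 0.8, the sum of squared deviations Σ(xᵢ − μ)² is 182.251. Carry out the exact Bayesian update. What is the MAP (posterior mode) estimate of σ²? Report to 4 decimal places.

With known mean μ and an Inverse-Gamma(α, β) prior on σ², the Normal likelihood is conjugate: posterior is Inv-Gamma(α + n/2, β + Σ(xᵢ−μ)²/2).
Posterior: Inv-Gamma(2.1 + 9/2, 19.3 + 182.251/2) = Inv-Gamma(6.60, 110.4255).
Mode = β/(α+1) = 110.4255/7.60 = 14.5297.

14.5297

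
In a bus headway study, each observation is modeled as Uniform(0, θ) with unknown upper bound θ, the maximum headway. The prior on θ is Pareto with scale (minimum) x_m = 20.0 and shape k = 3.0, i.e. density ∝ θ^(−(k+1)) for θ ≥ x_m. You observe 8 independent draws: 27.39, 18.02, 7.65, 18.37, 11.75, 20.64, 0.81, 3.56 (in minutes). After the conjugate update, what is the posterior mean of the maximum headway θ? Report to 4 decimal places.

A Pareto(scale x_m, shape k) prior on the upper bound θ of Uniform(0, θ) is conjugate: posterior is Pareto(max(x_m, max xᵢ), k + n).
Sample maximum = 27.39; prior scale x_m = 20.0 → posterior scale = max = 27.39.
Posterior shape = 3.0 + 8 = 11.0.
E[θ|data] = k·x_m/(k−1) = 11.0·27.39/10.0 = 30.1290.

30.1290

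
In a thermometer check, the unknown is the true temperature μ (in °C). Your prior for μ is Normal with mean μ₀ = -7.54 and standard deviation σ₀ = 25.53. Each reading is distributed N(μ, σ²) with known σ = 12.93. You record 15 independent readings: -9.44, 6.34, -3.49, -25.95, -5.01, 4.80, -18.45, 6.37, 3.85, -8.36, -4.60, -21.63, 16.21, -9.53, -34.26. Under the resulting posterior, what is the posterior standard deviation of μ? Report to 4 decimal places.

3.3103

For Normal data with known variance σ², a Normal(μ₀, σ₀²) prior on μ is conjugate. Posterior precision = 1/σ₀² + n/σ²; posterior mean is the precision-weighted average of μ₀ and x̄.
σ₀² = 25.53² = 651.7809, σ² = 12.93² = 167.1849; σ² + n·σ₀² = 167.1849 + 15·651.7809 = 9943.8984.
Posterior precision = 1/σ₀² + n/σ² = 1/651.7809 + 15/167.1849 = (σ² + n·σ₀²)/(σ₀²σ²) = 9943.8984/(651.7809·167.1849); posterior variance σₙ² = σ₀²σ²/(σ² + n·σ₀²) = 651.7809·167.1849/9943.8984 = 10.958270.
Posterior SD = √σₙ² = √(651.7809·167.1849/9943.8984) = 3.3103.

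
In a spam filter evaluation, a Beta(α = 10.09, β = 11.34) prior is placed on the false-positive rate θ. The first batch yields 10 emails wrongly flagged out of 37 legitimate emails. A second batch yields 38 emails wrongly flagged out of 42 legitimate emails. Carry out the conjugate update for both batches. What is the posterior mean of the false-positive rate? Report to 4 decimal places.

The Beta prior is conjugate to a Binomial/Bernoulli likelihood; the update adds successes to α and failures to β.
After batch 1: Beta(10.09+10, 11.34+27) = Beta(20.09, 38.34).
After batch 2: Beta(20.09+38, 38.34+4) = Beta(58.09, 42.34).
Posterior mean = α/(α+β) = 58.09/100.43 = 0.5784.

0.5784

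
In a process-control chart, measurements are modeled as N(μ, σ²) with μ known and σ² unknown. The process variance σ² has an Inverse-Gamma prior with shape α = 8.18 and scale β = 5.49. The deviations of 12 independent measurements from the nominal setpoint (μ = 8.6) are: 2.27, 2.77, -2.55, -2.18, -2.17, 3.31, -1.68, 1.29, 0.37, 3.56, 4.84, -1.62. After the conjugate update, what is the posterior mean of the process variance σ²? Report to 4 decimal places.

With known mean μ and an Inverse-Gamma(α, β) prior on σ², the Normal likelihood is conjugate: posterior is Inv-Gamma(α + n/2, β + Σ(xᵢ−μ)²/2).
Σ(xᵢ−μ)² = (2.27)² + (2.77)² + (-2.55)² + (-2.18)² + (-2.17)² + (3.31)² + (-1.68)² + (1.29)² + (0.37)² + (3.56)² + (4.84)² + (-1.62)² = 83.0927.
Posterior: Inv-Gamma(8.18 + 12/2, 5.49 + 83.0927/2) = Inv-Gamma(14.18, 47.03635).
E[σ²|data] = β/(α−1) = 47.03635/13.18 = 3.5688.

3.5688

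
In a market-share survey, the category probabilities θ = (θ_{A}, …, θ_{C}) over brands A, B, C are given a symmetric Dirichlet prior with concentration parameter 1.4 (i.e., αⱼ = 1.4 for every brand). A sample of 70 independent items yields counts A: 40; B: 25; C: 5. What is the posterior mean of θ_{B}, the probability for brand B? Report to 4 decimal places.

The Dirichlet prior is conjugate to the Multinomial likelihood: each posterior αⱼ = prior αⱼ + observed count nⱼ.
Posterior concentration: (41.4, 26.4, 6.4), total = 74.2.
E[θ_{B}|data] = α_{B}/Σα = 26.4/74.2 = 0.3558.

0.3558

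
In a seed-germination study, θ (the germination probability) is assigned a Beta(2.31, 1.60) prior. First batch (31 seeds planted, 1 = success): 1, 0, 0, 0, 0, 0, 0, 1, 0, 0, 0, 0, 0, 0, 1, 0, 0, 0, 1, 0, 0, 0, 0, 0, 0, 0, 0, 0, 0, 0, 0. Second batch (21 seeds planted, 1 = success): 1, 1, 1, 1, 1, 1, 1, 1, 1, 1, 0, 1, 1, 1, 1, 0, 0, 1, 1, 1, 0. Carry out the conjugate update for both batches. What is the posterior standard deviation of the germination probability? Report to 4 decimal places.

The Beta prior is conjugate to a Binomial/Bernoulli likelihood; the update adds successes to α and failures to β.
After batch 1: Beta(2.31+4, 1.60+27) = Beta(6.31, 28.60).
After batch 2: Beta(6.31+17, 28.60+4) = Beta(23.31, 32.60).
Var = αβ/((α+β)²(α+β+1)) = 23.31·32.60/(55.91²·56.91) = 0.00427162; SD = √0.00427162 = 0.0654.

0.0654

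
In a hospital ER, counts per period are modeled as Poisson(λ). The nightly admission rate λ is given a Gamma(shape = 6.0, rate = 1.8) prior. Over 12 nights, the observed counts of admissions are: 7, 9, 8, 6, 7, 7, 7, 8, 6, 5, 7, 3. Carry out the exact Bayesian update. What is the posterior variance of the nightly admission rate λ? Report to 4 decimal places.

0.4516

With a Gamma(shape α, rate β) prior, the Poisson likelihood is conjugate: the posterior is Gamma(α + ΣXᵢ, β + n).
Sum of counts S = 80 over n = 12 nights.
Posterior: Gamma(α+S, β+n) = Gamma(6.0+80, 1.8+12) = Gamma(86.0, 13.8).
Var = α/β² = 86.0/13.8² = 0.4516.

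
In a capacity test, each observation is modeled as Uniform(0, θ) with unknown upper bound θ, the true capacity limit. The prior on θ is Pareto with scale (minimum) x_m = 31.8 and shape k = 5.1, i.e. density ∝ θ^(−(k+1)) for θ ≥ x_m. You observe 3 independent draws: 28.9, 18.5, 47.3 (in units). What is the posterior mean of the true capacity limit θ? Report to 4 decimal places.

53.9620

A Pareto(scale x_m, shape k) prior on the upper bound θ of Uniform(0, θ) is conjugate: posterior is Pareto(max(x_m, max xᵢ), k + n).
Sample maximum = 47.3; prior scale x_m = 31.8 → posterior scale = max = 47.3.
Posterior shape = 5.1 + 3 = 8.1.
E[θ|data] = k·x_m/(k−1) = 8.1·47.3/7.1 = 53.9620.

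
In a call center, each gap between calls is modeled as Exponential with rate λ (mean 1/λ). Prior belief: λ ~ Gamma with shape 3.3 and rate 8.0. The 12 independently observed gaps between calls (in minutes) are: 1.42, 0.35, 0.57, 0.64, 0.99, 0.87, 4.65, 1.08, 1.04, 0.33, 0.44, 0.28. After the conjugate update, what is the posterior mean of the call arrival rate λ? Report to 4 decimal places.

With a Gamma(shape α, rate β) prior on the exponential rate λ, the posterior after n observations with total T = Σxᵢ is Gamma(α+n, β+T).
Sum of observations T = 12.66 minutes; n = 12.
Posterior: Gamma(3.3+12, 8.0+12.66) = Gamma(15.3, 20.66).
Posterior mean of λ = α/β = 15.3/20.66 = 0.7406.

0.7406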